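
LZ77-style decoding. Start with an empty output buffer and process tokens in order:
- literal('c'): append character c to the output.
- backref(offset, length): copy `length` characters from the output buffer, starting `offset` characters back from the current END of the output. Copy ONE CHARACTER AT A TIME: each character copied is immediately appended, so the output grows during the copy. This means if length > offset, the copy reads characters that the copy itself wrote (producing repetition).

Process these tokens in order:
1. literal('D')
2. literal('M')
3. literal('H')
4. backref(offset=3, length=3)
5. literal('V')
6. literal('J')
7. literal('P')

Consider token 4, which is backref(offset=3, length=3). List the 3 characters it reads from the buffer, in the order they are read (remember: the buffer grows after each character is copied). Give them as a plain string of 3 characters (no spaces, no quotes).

Token 1: literal('D'). Output: "D"
Token 2: literal('M'). Output: "DM"
Token 3: literal('H'). Output: "DMH"
Token 4: backref(off=3, len=3). Buffer before: "DMH" (len 3)
  byte 1: read out[0]='D', append. Buffer now: "DMHD"
  byte 2: read out[1]='M', append. Buffer now: "DMHDM"
  byte 3: read out[2]='H', append. Buffer now: "DMHDMH"

Answer: DMH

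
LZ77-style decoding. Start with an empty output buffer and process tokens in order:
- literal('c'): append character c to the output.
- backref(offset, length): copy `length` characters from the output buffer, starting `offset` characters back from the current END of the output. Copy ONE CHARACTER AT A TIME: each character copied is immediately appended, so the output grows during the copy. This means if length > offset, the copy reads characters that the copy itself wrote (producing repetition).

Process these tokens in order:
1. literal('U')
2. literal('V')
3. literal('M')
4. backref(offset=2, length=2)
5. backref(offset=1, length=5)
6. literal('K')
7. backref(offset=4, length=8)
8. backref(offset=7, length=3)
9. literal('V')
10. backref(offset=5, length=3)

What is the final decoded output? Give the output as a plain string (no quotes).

Answer: UVMVMMMMMMKMMMKMMMKMMKVKMM

Derivation:
Token 1: literal('U'). Output: "U"
Token 2: literal('V'). Output: "UV"
Token 3: literal('M'). Output: "UVM"
Token 4: backref(off=2, len=2). Copied 'VM' from pos 1. Output: "UVMVM"
Token 5: backref(off=1, len=5) (overlapping!). Copied 'MMMMM' from pos 4. Output: "UVMVMMMMMM"
Token 6: literal('K'). Output: "UVMVMMMMMMK"
Token 7: backref(off=4, len=8) (overlapping!). Copied 'MMMKMMMK' from pos 7. Output: "UVMVMMMMMMKMMMKMMMK"
Token 8: backref(off=7, len=3). Copied 'MMK' from pos 12. Output: "UVMVMMMMMMKMMMKMMMKMMK"
Token 9: literal('V'). Output: "UVMVMMMMMMKMMMKMMMKMMKV"
Token 10: backref(off=5, len=3). Copied 'KMM' from pos 18. Output: "UVMVMMMMMMKMMMKMMMKMMKVKMM"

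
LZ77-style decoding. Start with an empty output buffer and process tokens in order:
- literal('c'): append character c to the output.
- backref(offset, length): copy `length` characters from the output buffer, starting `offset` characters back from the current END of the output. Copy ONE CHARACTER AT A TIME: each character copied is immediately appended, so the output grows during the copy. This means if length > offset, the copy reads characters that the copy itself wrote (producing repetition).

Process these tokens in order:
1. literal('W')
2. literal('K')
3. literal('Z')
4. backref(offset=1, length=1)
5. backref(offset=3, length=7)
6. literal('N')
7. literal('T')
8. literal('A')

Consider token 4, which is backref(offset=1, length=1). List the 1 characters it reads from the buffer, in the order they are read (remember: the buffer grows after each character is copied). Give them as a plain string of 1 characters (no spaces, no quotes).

Answer: Z

Derivation:
Token 1: literal('W'). Output: "W"
Token 2: literal('K'). Output: "WK"
Token 3: literal('Z'). Output: "WKZ"
Token 4: backref(off=1, len=1). Buffer before: "WKZ" (len 3)
  byte 1: read out[2]='Z', append. Buffer now: "WKZZ"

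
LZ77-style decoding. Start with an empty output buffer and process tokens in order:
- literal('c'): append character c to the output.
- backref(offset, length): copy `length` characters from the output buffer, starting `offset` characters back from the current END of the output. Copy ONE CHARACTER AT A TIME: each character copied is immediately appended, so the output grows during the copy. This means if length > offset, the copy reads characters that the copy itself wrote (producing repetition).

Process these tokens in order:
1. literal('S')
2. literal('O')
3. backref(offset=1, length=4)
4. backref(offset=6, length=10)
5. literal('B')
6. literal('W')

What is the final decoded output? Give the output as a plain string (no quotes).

Token 1: literal('S'). Output: "S"
Token 2: literal('O'). Output: "SO"
Token 3: backref(off=1, len=4) (overlapping!). Copied 'OOOO' from pos 1. Output: "SOOOOO"
Token 4: backref(off=6, len=10) (overlapping!). Copied 'SOOOOOSOOO' from pos 0. Output: "SOOOOOSOOOOOSOOO"
Token 5: literal('B'). Output: "SOOOOOSOOOOOSOOOB"
Token 6: literal('W'). Output: "SOOOOOSOOOOOSOOOBW"

Answer: SOOOOOSOOOOOSOOOBW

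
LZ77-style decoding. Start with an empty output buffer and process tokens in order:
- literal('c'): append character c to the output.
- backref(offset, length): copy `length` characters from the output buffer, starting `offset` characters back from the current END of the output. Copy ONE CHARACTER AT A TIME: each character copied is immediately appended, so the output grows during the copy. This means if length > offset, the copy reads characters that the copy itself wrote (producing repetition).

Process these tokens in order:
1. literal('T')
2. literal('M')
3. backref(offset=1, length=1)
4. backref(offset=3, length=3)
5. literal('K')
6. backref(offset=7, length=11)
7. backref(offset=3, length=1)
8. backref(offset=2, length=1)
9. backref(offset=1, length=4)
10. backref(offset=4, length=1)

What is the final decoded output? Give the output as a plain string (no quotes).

Token 1: literal('T'). Output: "T"
Token 2: literal('M'). Output: "TM"
Token 3: backref(off=1, len=1). Copied 'M' from pos 1. Output: "TMM"
Token 4: backref(off=3, len=3). Copied 'TMM' from pos 0. Output: "TMMTMM"
Token 5: literal('K'). Output: "TMMTMMK"
Token 6: backref(off=7, len=11) (overlapping!). Copied 'TMMTMMKTMMT' from pos 0. Output: "TMMTMMKTMMTMMKTMMT"
Token 7: backref(off=3, len=1). Copied 'M' from pos 15. Output: "TMMTMMKTMMTMMKTMMTM"
Token 8: backref(off=2, len=1). Copied 'T' from pos 17. Output: "TMMTMMKTMMTMMKTMMTMT"
Token 9: backref(off=1, len=4) (overlapping!). Copied 'TTTT' from pos 19. Output: "TMMTMMKTMMTMMKTMMTMTTTTT"
Token 10: backref(off=4, len=1). Copied 'T' from pos 20. Output: "TMMTMMKTMMTMMKTMMTMTTTTTT"

Answer: TMMTMMKTMMTMMKTMMTMTTTTTT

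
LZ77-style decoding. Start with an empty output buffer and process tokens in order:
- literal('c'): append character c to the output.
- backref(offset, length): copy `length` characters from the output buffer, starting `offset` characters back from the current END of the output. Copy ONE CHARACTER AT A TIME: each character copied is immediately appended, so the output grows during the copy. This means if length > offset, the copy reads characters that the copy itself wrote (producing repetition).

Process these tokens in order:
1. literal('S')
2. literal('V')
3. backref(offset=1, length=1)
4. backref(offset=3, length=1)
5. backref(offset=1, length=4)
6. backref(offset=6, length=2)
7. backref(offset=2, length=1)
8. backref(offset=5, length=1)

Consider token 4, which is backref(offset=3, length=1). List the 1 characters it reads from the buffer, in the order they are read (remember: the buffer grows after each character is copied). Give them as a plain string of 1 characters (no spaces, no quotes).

Answer: S

Derivation:
Token 1: literal('S'). Output: "S"
Token 2: literal('V'). Output: "SV"
Token 3: backref(off=1, len=1). Copied 'V' from pos 1. Output: "SVV"
Token 4: backref(off=3, len=1). Buffer before: "SVV" (len 3)
  byte 1: read out[0]='S', append. Buffer now: "SVVS"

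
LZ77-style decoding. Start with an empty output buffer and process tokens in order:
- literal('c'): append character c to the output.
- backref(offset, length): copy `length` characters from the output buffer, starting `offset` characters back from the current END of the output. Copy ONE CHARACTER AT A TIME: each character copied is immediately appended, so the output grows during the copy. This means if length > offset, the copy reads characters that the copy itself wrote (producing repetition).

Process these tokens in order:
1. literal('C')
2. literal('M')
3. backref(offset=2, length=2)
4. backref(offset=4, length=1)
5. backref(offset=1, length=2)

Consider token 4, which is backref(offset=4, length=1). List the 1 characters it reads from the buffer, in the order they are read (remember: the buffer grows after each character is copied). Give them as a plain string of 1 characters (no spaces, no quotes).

Token 1: literal('C'). Output: "C"
Token 2: literal('M'). Output: "CM"
Token 3: backref(off=2, len=2). Copied 'CM' from pos 0. Output: "CMCM"
Token 4: backref(off=4, len=1). Buffer before: "CMCM" (len 4)
  byte 1: read out[0]='C', append. Buffer now: "CMCMC"

Answer: C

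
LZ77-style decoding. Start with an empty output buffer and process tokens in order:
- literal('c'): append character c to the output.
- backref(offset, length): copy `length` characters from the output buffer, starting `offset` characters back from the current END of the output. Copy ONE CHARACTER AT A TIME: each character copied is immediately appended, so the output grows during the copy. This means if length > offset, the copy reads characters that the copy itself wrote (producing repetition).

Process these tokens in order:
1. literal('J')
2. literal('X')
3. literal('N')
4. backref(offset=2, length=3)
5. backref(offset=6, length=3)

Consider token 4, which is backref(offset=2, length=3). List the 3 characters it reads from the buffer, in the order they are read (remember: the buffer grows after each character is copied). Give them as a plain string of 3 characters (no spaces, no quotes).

Token 1: literal('J'). Output: "J"
Token 2: literal('X'). Output: "JX"
Token 3: literal('N'). Output: "JXN"
Token 4: backref(off=2, len=3). Buffer before: "JXN" (len 3)
  byte 1: read out[1]='X', append. Buffer now: "JXNX"
  byte 2: read out[2]='N', append. Buffer now: "JXNXN"
  byte 3: read out[3]='X', append. Buffer now: "JXNXNX"

Answer: XNX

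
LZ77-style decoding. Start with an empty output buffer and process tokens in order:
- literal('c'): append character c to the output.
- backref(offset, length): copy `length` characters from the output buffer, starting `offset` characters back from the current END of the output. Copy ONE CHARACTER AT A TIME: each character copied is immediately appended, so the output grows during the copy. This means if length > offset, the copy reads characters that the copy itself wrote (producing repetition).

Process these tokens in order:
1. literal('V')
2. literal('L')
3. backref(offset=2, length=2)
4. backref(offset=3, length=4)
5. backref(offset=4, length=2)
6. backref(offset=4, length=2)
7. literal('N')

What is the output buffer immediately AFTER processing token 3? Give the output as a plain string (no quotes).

Answer: VLVL

Derivation:
Token 1: literal('V'). Output: "V"
Token 2: literal('L'). Output: "VL"
Token 3: backref(off=2, len=2). Copied 'VL' from pos 0. Output: "VLVL"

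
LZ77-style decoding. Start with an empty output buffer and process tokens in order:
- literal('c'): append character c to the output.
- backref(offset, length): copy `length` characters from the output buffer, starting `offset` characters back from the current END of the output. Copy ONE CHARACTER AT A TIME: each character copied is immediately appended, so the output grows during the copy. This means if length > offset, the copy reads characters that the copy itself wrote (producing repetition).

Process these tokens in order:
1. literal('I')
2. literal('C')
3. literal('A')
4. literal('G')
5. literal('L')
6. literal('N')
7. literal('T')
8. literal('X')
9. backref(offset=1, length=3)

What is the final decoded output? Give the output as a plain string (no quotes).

Token 1: literal('I'). Output: "I"
Token 2: literal('C'). Output: "IC"
Token 3: literal('A'). Output: "ICA"
Token 4: literal('G'). Output: "ICAG"
Token 5: literal('L'). Output: "ICAGL"
Token 6: literal('N'). Output: "ICAGLN"
Token 7: literal('T'). Output: "ICAGLNT"
Token 8: literal('X'). Output: "ICAGLNTX"
Token 9: backref(off=1, len=3) (overlapping!). Copied 'XXX' from pos 7. Output: "ICAGLNTXXXX"

Answer: ICAGLNTXXXX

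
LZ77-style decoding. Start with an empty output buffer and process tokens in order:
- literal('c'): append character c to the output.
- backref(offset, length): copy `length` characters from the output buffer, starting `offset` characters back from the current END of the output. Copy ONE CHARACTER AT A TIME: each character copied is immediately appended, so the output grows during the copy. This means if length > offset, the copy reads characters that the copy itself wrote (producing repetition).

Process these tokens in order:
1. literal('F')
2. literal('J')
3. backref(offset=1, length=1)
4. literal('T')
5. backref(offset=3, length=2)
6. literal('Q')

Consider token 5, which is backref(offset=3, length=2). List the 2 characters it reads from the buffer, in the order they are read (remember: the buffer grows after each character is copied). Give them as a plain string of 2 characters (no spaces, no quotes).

Token 1: literal('F'). Output: "F"
Token 2: literal('J'). Output: "FJ"
Token 3: backref(off=1, len=1). Copied 'J' from pos 1. Output: "FJJ"
Token 4: literal('T'). Output: "FJJT"
Token 5: backref(off=3, len=2). Buffer before: "FJJT" (len 4)
  byte 1: read out[1]='J', append. Buffer now: "FJJTJ"
  byte 2: read out[2]='J', append. Buffer now: "FJJTJJ"

Answer: JJ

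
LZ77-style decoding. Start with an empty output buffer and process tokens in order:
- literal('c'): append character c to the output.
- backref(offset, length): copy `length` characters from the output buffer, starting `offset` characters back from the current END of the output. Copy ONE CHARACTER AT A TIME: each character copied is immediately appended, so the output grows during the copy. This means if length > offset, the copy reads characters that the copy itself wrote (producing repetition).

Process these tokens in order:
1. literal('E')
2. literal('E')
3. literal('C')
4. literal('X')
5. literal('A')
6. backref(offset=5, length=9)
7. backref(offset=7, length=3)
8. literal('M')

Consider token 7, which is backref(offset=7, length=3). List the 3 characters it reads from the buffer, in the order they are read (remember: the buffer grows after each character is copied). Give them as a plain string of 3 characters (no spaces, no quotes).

Answer: CXA

Derivation:
Token 1: literal('E'). Output: "E"
Token 2: literal('E'). Output: "EE"
Token 3: literal('C'). Output: "EEC"
Token 4: literal('X'). Output: "EECX"
Token 5: literal('A'). Output: "EECXA"
Token 6: backref(off=5, len=9) (overlapping!). Copied 'EECXAEECX' from pos 0. Output: "EECXAEECXAEECX"
Token 7: backref(off=7, len=3). Buffer before: "EECXAEECXAEECX" (len 14)
  byte 1: read out[7]='C', append. Buffer now: "EECXAEECXAEECXC"
  byte 2: read out[8]='X', append. Buffer now: "EECXAEECXAEECXCX"
  byte 3: read out[9]='A', append. Buffer now: "EECXAEECXAEECXCXA"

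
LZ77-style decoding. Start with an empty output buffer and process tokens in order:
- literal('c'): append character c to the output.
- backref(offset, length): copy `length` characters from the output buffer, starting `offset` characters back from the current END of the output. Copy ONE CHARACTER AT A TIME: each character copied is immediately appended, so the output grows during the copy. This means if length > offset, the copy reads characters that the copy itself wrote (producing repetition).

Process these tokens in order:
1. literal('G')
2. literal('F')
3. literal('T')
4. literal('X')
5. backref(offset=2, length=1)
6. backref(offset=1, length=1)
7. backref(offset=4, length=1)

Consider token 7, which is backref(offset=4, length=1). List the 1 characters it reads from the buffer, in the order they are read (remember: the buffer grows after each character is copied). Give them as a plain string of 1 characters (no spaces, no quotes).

Answer: T

Derivation:
Token 1: literal('G'). Output: "G"
Token 2: literal('F'). Output: "GF"
Token 3: literal('T'). Output: "GFT"
Token 4: literal('X'). Output: "GFTX"
Token 5: backref(off=2, len=1). Copied 'T' from pos 2. Output: "GFTXT"
Token 6: backref(off=1, len=1). Copied 'T' from pos 4. Output: "GFTXTT"
Token 7: backref(off=4, len=1). Buffer before: "GFTXTT" (len 6)
  byte 1: read out[2]='T', append. Buffer now: "GFTXTTT"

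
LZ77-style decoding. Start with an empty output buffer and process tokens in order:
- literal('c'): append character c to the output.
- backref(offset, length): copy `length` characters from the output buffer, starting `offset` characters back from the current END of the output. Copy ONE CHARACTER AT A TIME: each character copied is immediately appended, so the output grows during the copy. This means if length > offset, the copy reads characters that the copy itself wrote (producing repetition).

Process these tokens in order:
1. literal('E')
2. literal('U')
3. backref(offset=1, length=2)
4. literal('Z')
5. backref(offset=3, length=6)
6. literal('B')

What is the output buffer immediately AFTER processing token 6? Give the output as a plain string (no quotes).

Answer: EUUUZUUZUUZB

Derivation:
Token 1: literal('E'). Output: "E"
Token 2: literal('U'). Output: "EU"
Token 3: backref(off=1, len=2) (overlapping!). Copied 'UU' from pos 1. Output: "EUUU"
Token 4: literal('Z'). Output: "EUUUZ"
Token 5: backref(off=3, len=6) (overlapping!). Copied 'UUZUUZ' from pos 2. Output: "EUUUZUUZUUZ"
Token 6: literal('B'). Output: "EUUUZUUZUUZB"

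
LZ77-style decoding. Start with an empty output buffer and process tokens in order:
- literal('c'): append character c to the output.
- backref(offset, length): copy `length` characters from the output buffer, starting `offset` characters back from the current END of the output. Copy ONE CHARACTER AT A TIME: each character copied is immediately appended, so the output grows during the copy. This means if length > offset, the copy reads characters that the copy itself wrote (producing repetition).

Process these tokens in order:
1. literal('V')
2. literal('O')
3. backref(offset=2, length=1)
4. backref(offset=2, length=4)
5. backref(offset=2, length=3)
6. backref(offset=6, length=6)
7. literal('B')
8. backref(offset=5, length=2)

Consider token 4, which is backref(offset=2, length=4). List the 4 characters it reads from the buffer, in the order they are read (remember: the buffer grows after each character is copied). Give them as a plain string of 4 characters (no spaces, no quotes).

Answer: OVOV

Derivation:
Token 1: literal('V'). Output: "V"
Token 2: literal('O'). Output: "VO"
Token 3: backref(off=2, len=1). Copied 'V' from pos 0. Output: "VOV"
Token 4: backref(off=2, len=4). Buffer before: "VOV" (len 3)
  byte 1: read out[1]='O', append. Buffer now: "VOVO"
  byte 2: read out[2]='V', append. Buffer now: "VOVOV"
  byte 3: read out[3]='O', append. Buffer now: "VOVOVO"
  byte 4: read out[4]='V', append. Buffer now: "VOVOVOV"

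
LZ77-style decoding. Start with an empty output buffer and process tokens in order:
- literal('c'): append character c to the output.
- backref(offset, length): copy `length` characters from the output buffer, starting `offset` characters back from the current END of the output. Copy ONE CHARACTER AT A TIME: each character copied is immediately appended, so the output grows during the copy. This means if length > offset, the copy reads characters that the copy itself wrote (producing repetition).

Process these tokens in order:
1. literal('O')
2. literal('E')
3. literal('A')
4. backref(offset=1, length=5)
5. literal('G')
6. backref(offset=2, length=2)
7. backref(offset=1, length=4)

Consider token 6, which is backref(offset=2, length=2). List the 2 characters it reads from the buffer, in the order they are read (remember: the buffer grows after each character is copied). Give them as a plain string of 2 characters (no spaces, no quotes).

Answer: AG

Derivation:
Token 1: literal('O'). Output: "O"
Token 2: literal('E'). Output: "OE"
Token 3: literal('A'). Output: "OEA"
Token 4: backref(off=1, len=5) (overlapping!). Copied 'AAAAA' from pos 2. Output: "OEAAAAAA"
Token 5: literal('G'). Output: "OEAAAAAAG"
Token 6: backref(off=2, len=2). Buffer before: "OEAAAAAAG" (len 9)
  byte 1: read out[7]='A', append. Buffer now: "OEAAAAAAGA"
  byte 2: read out[8]='G', append. Buffer now: "OEAAAAAAGAG"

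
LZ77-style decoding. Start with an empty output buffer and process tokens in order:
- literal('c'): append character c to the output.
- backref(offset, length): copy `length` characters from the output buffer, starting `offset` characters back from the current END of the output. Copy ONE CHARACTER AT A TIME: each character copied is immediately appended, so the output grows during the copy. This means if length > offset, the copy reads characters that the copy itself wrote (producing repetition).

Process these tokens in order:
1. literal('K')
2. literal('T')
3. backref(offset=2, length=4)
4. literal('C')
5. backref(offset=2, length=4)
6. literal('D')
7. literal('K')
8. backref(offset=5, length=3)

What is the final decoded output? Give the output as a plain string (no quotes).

Token 1: literal('K'). Output: "K"
Token 2: literal('T'). Output: "KT"
Token 3: backref(off=2, len=4) (overlapping!). Copied 'KTKT' from pos 0. Output: "KTKTKT"
Token 4: literal('C'). Output: "KTKTKTC"
Token 5: backref(off=2, len=4) (overlapping!). Copied 'TCTC' from pos 5. Output: "KTKTKTCTCTC"
Token 6: literal('D'). Output: "KTKTKTCTCTCD"
Token 7: literal('K'). Output: "KTKTKTCTCTCDK"
Token 8: backref(off=5, len=3). Copied 'CTC' from pos 8. Output: "KTKTKTCTCTCDKCTC"

Answer: KTKTKTCTCTCDKCTC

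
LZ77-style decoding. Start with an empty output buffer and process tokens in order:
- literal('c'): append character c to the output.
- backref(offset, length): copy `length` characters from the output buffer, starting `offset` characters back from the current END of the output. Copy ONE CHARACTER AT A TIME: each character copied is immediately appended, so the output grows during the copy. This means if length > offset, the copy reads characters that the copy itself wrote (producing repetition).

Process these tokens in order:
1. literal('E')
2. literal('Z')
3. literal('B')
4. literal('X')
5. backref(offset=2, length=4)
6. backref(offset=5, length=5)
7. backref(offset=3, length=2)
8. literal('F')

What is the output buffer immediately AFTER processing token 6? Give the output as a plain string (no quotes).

Token 1: literal('E'). Output: "E"
Token 2: literal('Z'). Output: "EZ"
Token 3: literal('B'). Output: "EZB"
Token 4: literal('X'). Output: "EZBX"
Token 5: backref(off=2, len=4) (overlapping!). Copied 'BXBX' from pos 2. Output: "EZBXBXBX"
Token 6: backref(off=5, len=5). Copied 'XBXBX' from pos 3. Output: "EZBXBXBXXBXBX"

Answer: EZBXBXBXXBXBX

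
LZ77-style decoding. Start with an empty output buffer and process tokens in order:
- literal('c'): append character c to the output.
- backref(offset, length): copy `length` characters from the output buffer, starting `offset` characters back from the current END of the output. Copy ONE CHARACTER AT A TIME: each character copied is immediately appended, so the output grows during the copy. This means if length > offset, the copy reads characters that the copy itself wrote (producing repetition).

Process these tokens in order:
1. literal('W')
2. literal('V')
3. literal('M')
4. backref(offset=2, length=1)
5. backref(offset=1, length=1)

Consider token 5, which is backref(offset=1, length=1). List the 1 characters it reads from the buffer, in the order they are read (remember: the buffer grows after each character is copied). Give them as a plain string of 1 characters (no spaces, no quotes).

Token 1: literal('W'). Output: "W"
Token 2: literal('V'). Output: "WV"
Token 3: literal('M'). Output: "WVM"
Token 4: backref(off=2, len=1). Copied 'V' from pos 1. Output: "WVMV"
Token 5: backref(off=1, len=1). Buffer before: "WVMV" (len 4)
  byte 1: read out[3]='V', append. Buffer now: "WVMVV"

Answer: V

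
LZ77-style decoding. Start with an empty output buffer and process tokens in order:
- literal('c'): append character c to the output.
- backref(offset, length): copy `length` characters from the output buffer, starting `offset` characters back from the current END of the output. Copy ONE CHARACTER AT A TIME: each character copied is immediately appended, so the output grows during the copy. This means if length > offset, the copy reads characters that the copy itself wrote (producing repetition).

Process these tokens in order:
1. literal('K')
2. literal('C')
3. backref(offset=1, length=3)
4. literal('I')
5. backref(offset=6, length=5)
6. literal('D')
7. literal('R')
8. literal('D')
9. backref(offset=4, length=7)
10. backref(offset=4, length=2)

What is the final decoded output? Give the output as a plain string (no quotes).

Answer: KCCCCIKCCCCDRDCDRDCDRDC

Derivation:
Token 1: literal('K'). Output: "K"
Token 2: literal('C'). Output: "KC"
Token 3: backref(off=1, len=3) (overlapping!). Copied 'CCC' from pos 1. Output: "KCCCC"
Token 4: literal('I'). Output: "KCCCCI"
Token 5: backref(off=6, len=5). Copied 'KCCCC' from pos 0. Output: "KCCCCIKCCCC"
Token 6: literal('D'). Output: "KCCCCIKCCCCD"
Token 7: literal('R'). Output: "KCCCCIKCCCCDR"
Token 8: literal('D'). Output: "KCCCCIKCCCCDRD"
Token 9: backref(off=4, len=7) (overlapping!). Copied 'CDRDCDR' from pos 10. Output: "KCCCCIKCCCCDRDCDRDCDR"
Token 10: backref(off=4, len=2). Copied 'DC' from pos 17. Output: "KCCCCIKCCCCDRDCDRDCDRDC"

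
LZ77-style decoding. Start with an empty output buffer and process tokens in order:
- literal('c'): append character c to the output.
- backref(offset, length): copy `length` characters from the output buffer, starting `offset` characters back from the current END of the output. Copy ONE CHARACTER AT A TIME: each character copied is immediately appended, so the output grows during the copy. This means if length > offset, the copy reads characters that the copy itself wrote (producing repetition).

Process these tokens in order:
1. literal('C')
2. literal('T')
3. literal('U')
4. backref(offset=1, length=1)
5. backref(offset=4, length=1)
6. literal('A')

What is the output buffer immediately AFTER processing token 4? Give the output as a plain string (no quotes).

Answer: CTUU

Derivation:
Token 1: literal('C'). Output: "C"
Token 2: literal('T'). Output: "CT"
Token 3: literal('U'). Output: "CTU"
Token 4: backref(off=1, len=1). Copied 'U' from pos 2. Output: "CTUU"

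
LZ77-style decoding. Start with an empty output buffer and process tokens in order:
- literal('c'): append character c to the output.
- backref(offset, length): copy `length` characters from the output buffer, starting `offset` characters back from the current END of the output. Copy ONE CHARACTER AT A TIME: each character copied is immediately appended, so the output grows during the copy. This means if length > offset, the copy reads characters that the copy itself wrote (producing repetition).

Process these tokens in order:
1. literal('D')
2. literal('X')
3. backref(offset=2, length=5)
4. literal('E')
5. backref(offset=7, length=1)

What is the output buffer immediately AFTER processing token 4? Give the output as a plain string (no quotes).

Answer: DXDXDXDE

Derivation:
Token 1: literal('D'). Output: "D"
Token 2: literal('X'). Output: "DX"
Token 3: backref(off=2, len=5) (overlapping!). Copied 'DXDXD' from pos 0. Output: "DXDXDXD"
Token 4: literal('E'). Output: "DXDXDXDE"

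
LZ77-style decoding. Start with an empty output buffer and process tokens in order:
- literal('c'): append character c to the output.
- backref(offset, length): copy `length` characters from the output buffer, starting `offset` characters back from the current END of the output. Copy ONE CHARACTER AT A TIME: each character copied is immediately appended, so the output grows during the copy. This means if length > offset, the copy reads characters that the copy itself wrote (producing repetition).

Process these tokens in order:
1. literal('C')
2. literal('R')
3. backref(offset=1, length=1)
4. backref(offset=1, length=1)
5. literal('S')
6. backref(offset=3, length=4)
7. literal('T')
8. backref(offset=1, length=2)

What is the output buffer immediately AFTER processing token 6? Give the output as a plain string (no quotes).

Token 1: literal('C'). Output: "C"
Token 2: literal('R'). Output: "CR"
Token 3: backref(off=1, len=1). Copied 'R' from pos 1. Output: "CRR"
Token 4: backref(off=1, len=1). Copied 'R' from pos 2. Output: "CRRR"
Token 5: literal('S'). Output: "CRRRS"
Token 6: backref(off=3, len=4) (overlapping!). Copied 'RRSR' from pos 2. Output: "CRRRSRRSR"

Answer: CRRRSRRSR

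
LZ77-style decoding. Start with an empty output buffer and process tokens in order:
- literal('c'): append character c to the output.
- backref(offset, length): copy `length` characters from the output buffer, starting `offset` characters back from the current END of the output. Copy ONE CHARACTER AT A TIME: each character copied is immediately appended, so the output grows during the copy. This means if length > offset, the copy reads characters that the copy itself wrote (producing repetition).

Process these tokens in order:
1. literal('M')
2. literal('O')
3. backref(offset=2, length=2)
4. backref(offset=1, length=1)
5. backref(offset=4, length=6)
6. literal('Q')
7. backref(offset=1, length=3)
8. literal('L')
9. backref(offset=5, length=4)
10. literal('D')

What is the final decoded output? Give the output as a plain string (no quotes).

Answer: MOMOOOMOOOMQQQQLQQQQD

Derivation:
Token 1: literal('M'). Output: "M"
Token 2: literal('O'). Output: "MO"
Token 3: backref(off=2, len=2). Copied 'MO' from pos 0. Output: "MOMO"
Token 4: backref(off=1, len=1). Copied 'O' from pos 3. Output: "MOMOO"
Token 5: backref(off=4, len=6) (overlapping!). Copied 'OMOOOM' from pos 1. Output: "MOMOOOMOOOM"
Token 6: literal('Q'). Output: "MOMOOOMOOOMQ"
Token 7: backref(off=1, len=3) (overlapping!). Copied 'QQQ' from pos 11. Output: "MOMOOOMOOOMQQQQ"
Token 8: literal('L'). Output: "MOMOOOMOOOMQQQQL"
Token 9: backref(off=5, len=4). Copied 'QQQQ' from pos 11. Output: "MOMOOOMOOOMQQQQLQQQQ"
Token 10: literal('D'). Output: "MOMOOOMOOOMQQQQLQQQQD"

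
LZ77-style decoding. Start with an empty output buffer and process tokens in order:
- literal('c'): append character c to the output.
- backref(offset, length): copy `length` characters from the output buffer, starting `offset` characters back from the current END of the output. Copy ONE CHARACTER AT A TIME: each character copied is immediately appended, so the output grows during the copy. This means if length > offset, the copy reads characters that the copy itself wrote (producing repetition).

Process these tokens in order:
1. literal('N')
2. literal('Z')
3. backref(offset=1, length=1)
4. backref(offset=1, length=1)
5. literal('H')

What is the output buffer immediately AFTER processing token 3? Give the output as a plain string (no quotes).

Token 1: literal('N'). Output: "N"
Token 2: literal('Z'). Output: "NZ"
Token 3: backref(off=1, len=1). Copied 'Z' from pos 1. Output: "NZZ"

Answer: NZZ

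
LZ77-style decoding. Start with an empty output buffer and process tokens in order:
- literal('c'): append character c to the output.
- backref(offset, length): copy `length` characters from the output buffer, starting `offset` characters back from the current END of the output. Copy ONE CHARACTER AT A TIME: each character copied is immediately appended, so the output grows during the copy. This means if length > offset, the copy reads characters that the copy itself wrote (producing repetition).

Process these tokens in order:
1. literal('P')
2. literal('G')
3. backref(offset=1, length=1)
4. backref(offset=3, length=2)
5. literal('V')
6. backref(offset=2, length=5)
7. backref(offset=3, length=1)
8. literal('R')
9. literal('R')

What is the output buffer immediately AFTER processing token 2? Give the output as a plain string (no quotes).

Token 1: literal('P'). Output: "P"
Token 2: literal('G'). Output: "PG"

Answer: PG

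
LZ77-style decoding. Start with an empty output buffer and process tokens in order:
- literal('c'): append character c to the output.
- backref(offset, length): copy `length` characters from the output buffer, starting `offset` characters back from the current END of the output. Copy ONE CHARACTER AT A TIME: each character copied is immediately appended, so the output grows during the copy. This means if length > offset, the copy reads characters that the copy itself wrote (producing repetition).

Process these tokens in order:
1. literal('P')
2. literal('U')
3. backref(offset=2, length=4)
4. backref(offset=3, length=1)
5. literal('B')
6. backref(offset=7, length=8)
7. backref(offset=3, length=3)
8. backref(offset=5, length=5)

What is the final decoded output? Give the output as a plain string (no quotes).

Token 1: literal('P'). Output: "P"
Token 2: literal('U'). Output: "PU"
Token 3: backref(off=2, len=4) (overlapping!). Copied 'PUPU' from pos 0. Output: "PUPUPU"
Token 4: backref(off=3, len=1). Copied 'U' from pos 3. Output: "PUPUPUU"
Token 5: literal('B'). Output: "PUPUPUUB"
Token 6: backref(off=7, len=8) (overlapping!). Copied 'UPUPUUBU' from pos 1. Output: "PUPUPUUBUPUPUUBU"
Token 7: backref(off=3, len=3). Copied 'UBU' from pos 13. Output: "PUPUPUUBUPUPUUBUUBU"
Token 8: backref(off=5, len=5). Copied 'BUUBU' from pos 14. Output: "PUPUPUUBUPUPUUBUUBUBUUBU"

Answer: PUPUPUUBUPUPUUBUUBUBUUBU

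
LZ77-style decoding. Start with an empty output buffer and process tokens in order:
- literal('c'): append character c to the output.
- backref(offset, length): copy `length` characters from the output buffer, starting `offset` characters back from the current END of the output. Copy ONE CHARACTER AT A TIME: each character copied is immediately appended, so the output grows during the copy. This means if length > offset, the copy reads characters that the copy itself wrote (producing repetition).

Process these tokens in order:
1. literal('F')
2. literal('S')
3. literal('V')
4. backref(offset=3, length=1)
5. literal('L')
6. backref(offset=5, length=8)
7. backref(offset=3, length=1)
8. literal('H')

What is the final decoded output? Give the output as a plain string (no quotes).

Answer: FSVFLFSVFLFSVFH

Derivation:
Token 1: literal('F'). Output: "F"
Token 2: literal('S'). Output: "FS"
Token 3: literal('V'). Output: "FSV"
Token 4: backref(off=3, len=1). Copied 'F' from pos 0. Output: "FSVF"
Token 5: literal('L'). Output: "FSVFL"
Token 6: backref(off=5, len=8) (overlapping!). Copied 'FSVFLFSV' from pos 0. Output: "FSVFLFSVFLFSV"
Token 7: backref(off=3, len=1). Copied 'F' from pos 10. Output: "FSVFLFSVFLFSVF"
Token 8: literal('H'). Output: "FSVFLFSVFLFSVFH"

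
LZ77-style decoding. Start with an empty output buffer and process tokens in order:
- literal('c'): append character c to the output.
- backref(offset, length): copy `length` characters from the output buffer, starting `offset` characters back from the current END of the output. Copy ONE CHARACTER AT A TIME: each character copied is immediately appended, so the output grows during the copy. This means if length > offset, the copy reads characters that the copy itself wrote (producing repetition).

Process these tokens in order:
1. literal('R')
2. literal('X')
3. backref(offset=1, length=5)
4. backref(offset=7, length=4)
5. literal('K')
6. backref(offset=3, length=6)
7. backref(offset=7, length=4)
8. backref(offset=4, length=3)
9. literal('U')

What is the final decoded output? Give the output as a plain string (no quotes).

Answer: RXXXXXXRXXXKXXKXXKKXXKKXXU

Derivation:
Token 1: literal('R'). Output: "R"
Token 2: literal('X'). Output: "RX"
Token 3: backref(off=1, len=5) (overlapping!). Copied 'XXXXX' from pos 1. Output: "RXXXXXX"
Token 4: backref(off=7, len=4). Copied 'RXXX' from pos 0. Output: "RXXXXXXRXXX"
Token 5: literal('K'). Output: "RXXXXXXRXXXK"
Token 6: backref(off=3, len=6) (overlapping!). Copied 'XXKXXK' from pos 9. Output: "RXXXXXXRXXXKXXKXXK"
Token 7: backref(off=7, len=4). Copied 'KXXK' from pos 11. Output: "RXXXXXXRXXXKXXKXXKKXXK"
Token 8: backref(off=4, len=3). Copied 'KXX' from pos 18. Output: "RXXXXXXRXXXKXXKXXKKXXKKXX"
Token 9: literal('U'). Output: "RXXXXXXRXXXKXXKXXKKXXKKXXU"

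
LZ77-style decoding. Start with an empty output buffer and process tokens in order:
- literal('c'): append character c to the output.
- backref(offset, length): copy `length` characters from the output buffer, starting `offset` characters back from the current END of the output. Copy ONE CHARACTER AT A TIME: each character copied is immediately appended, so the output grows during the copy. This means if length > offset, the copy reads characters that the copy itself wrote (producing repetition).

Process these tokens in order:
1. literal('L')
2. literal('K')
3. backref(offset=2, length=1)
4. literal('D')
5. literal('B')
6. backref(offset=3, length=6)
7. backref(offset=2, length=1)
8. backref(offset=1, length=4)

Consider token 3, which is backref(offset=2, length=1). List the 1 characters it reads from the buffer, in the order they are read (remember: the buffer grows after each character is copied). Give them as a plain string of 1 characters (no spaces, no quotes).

Token 1: literal('L'). Output: "L"
Token 2: literal('K'). Output: "LK"
Token 3: backref(off=2, len=1). Buffer before: "LK" (len 2)
  byte 1: read out[0]='L', append. Buffer now: "LKL"

Answer: L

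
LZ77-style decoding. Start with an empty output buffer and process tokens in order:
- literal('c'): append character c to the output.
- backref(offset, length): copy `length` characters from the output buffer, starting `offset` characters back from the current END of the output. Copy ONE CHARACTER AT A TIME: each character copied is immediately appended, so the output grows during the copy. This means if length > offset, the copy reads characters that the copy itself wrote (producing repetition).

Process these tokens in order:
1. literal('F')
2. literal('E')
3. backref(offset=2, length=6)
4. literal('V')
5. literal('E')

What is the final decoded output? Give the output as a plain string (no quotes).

Answer: FEFEFEFEVE

Derivation:
Token 1: literal('F'). Output: "F"
Token 2: literal('E'). Output: "FE"
Token 3: backref(off=2, len=6) (overlapping!). Copied 'FEFEFE' from pos 0. Output: "FEFEFEFE"
Token 4: literal('V'). Output: "FEFEFEFEV"
Token 5: literal('E'). Output: "FEFEFEFEVE"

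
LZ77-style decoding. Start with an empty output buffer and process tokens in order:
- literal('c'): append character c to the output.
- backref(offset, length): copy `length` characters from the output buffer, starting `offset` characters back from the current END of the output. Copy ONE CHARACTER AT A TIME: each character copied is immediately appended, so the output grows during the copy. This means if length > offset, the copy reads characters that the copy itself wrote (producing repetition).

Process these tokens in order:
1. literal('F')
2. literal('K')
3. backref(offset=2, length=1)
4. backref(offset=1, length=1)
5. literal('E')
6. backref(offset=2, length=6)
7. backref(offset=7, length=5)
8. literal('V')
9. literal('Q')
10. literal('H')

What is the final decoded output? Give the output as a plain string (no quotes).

Answer: FKFFEFEFEFEEFEFEVQH

Derivation:
Token 1: literal('F'). Output: "F"
Token 2: literal('K'). Output: "FK"
Token 3: backref(off=2, len=1). Copied 'F' from pos 0. Output: "FKF"
Token 4: backref(off=1, len=1). Copied 'F' from pos 2. Output: "FKFF"
Token 5: literal('E'). Output: "FKFFE"
Token 6: backref(off=2, len=6) (overlapping!). Copied 'FEFEFE' from pos 3. Output: "FKFFEFEFEFE"
Token 7: backref(off=7, len=5). Copied 'EFEFE' from pos 4. Output: "FKFFEFEFEFEEFEFE"
Token 8: literal('V'). Output: "FKFFEFEFEFEEFEFEV"
Token 9: literal('Q'). Output: "FKFFEFEFEFEEFEFEVQ"
Token 10: literal('H'). Output: "FKFFEFEFEFEEFEFEVQH"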